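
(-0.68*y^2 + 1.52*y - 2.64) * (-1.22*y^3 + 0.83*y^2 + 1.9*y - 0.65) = 0.8296*y^5 - 2.4188*y^4 + 3.1904*y^3 + 1.1388*y^2 - 6.004*y + 1.716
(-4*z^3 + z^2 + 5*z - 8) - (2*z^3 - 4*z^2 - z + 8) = -6*z^3 + 5*z^2 + 6*z - 16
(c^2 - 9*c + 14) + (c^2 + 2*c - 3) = 2*c^2 - 7*c + 11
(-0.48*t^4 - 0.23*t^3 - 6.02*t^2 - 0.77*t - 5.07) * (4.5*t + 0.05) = -2.16*t^5 - 1.059*t^4 - 27.1015*t^3 - 3.766*t^2 - 22.8535*t - 0.2535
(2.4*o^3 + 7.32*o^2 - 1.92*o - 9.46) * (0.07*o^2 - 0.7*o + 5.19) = 0.168*o^5 - 1.1676*o^4 + 7.1976*o^3 + 38.6726*o^2 - 3.3428*o - 49.0974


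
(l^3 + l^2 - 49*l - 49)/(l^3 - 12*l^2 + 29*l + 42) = (l + 7)/(l - 6)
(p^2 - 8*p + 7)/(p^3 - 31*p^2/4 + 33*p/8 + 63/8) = 8*(p - 1)/(8*p^2 - 6*p - 9)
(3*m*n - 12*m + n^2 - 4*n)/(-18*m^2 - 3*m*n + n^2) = (4 - n)/(6*m - n)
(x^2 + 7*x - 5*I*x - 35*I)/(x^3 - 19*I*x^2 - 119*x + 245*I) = (x + 7)/(x^2 - 14*I*x - 49)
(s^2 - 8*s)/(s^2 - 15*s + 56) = s/(s - 7)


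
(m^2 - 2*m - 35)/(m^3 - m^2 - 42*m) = (m + 5)/(m*(m + 6))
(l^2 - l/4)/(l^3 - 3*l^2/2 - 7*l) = (1 - 4*l)/(2*(-2*l^2 + 3*l + 14))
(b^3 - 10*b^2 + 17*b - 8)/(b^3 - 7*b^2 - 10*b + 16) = (b - 1)/(b + 2)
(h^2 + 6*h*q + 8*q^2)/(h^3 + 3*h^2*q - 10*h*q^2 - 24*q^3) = 1/(h - 3*q)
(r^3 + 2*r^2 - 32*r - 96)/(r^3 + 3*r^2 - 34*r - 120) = (r + 4)/(r + 5)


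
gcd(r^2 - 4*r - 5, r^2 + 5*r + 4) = r + 1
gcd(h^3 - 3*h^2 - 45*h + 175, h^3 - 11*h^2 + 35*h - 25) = h^2 - 10*h + 25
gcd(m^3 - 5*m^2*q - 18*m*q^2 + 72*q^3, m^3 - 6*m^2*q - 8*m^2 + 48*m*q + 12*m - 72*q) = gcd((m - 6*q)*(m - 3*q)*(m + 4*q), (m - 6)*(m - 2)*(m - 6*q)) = -m + 6*q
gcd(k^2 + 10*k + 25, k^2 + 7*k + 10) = k + 5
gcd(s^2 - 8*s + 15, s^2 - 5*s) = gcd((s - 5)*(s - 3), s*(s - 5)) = s - 5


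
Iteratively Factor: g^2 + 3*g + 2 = (g + 1)*(g + 2)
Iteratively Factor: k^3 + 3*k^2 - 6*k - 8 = (k + 1)*(k^2 + 2*k - 8) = (k - 2)*(k + 1)*(k + 4)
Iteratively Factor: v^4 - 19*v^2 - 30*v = (v + 3)*(v^3 - 3*v^2 - 10*v) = v*(v + 3)*(v^2 - 3*v - 10) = v*(v - 5)*(v + 3)*(v + 2)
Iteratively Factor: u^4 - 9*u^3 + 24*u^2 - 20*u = (u)*(u^3 - 9*u^2 + 24*u - 20) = u*(u - 2)*(u^2 - 7*u + 10) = u*(u - 5)*(u - 2)*(u - 2)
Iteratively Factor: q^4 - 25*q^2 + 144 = (q - 4)*(q^3 + 4*q^2 - 9*q - 36) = (q - 4)*(q + 4)*(q^2 - 9) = (q - 4)*(q - 3)*(q + 4)*(q + 3)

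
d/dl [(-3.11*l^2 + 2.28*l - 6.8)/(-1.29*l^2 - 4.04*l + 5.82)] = (15.5056*l^2 - 53.7444*l - 14.2024)/(1.6641*l^4 + 10.4232*l^3 + 1.306*l^2 - 47.0256*l + 33.8724)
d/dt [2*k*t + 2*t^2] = 2*k + 4*t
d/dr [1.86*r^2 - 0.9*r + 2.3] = 3.72*r - 0.9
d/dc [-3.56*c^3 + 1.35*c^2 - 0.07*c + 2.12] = -10.68*c^2 + 2.7*c - 0.07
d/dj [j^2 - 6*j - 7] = 2*j - 6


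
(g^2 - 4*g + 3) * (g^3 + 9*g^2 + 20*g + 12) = g^5 + 5*g^4 - 13*g^3 - 41*g^2 + 12*g + 36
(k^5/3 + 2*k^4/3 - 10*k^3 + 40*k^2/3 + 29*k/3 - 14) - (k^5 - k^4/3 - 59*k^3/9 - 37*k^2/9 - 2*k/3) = -2*k^5/3 + k^4 - 31*k^3/9 + 157*k^2/9 + 31*k/3 - 14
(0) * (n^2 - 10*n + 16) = 0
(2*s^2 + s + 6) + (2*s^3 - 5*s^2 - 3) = 2*s^3 - 3*s^2 + s + 3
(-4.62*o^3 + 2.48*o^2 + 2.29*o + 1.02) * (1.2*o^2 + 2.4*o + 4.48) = -5.544*o^5 - 8.112*o^4 - 11.9976*o^3 + 17.8304*o^2 + 12.7072*o + 4.5696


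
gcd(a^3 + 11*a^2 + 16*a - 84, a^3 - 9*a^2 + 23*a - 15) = 1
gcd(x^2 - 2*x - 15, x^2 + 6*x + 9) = x + 3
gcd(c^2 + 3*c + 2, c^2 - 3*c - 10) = c + 2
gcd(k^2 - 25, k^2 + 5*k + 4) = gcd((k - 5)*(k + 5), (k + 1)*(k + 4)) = 1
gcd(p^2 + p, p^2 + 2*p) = p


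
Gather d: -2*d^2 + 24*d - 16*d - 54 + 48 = -2*d^2 + 8*d - 6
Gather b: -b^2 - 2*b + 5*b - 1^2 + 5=-b^2 + 3*b + 4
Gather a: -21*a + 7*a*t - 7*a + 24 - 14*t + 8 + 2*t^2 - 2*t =a*(7*t - 28) + 2*t^2 - 16*t + 32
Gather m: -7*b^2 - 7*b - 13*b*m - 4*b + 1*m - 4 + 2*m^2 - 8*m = -7*b^2 - 11*b + 2*m^2 + m*(-13*b - 7) - 4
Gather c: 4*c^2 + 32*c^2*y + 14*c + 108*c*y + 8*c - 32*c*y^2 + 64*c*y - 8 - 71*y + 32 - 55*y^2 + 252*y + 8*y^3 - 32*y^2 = c^2*(32*y + 4) + c*(-32*y^2 + 172*y + 22) + 8*y^3 - 87*y^2 + 181*y + 24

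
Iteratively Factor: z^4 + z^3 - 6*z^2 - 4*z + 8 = (z + 2)*(z^3 - z^2 - 4*z + 4) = (z - 1)*(z + 2)*(z^2 - 4) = (z - 1)*(z + 2)^2*(z - 2)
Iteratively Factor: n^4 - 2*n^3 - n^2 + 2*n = (n + 1)*(n^3 - 3*n^2 + 2*n) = (n - 1)*(n + 1)*(n^2 - 2*n) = (n - 2)*(n - 1)*(n + 1)*(n)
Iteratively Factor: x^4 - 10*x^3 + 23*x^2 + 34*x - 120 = (x + 2)*(x^3 - 12*x^2 + 47*x - 60) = (x - 5)*(x + 2)*(x^2 - 7*x + 12) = (x - 5)*(x - 3)*(x + 2)*(x - 4)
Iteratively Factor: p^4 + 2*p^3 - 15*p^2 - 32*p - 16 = (p + 1)*(p^3 + p^2 - 16*p - 16) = (p - 4)*(p + 1)*(p^2 + 5*p + 4) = (p - 4)*(p + 1)^2*(p + 4)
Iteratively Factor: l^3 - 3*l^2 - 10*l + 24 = (l + 3)*(l^2 - 6*l + 8) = (l - 2)*(l + 3)*(l - 4)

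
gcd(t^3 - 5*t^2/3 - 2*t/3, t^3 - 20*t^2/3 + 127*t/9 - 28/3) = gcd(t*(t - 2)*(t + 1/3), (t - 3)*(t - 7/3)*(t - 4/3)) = 1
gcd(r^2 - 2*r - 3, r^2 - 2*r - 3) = r^2 - 2*r - 3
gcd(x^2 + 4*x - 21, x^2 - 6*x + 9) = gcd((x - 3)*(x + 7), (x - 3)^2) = x - 3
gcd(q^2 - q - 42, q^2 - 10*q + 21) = q - 7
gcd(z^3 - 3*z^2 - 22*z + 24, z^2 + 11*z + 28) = z + 4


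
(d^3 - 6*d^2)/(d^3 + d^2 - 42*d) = d/(d + 7)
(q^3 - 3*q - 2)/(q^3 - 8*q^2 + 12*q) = (q^2 + 2*q + 1)/(q*(q - 6))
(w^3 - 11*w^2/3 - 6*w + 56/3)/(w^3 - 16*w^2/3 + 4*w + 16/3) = (3*w + 7)/(3*w + 2)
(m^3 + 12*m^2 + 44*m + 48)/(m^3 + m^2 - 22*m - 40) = (m + 6)/(m - 5)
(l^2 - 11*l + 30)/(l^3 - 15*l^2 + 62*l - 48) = (l - 5)/(l^2 - 9*l + 8)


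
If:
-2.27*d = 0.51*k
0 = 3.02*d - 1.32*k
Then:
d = 0.00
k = 0.00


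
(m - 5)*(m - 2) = m^2 - 7*m + 10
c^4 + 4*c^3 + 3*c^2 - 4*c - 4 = (c - 1)*(c + 1)*(c + 2)^2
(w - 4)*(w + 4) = w^2 - 16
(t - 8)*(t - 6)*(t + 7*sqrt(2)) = t^3 - 14*t^2 + 7*sqrt(2)*t^2 - 98*sqrt(2)*t + 48*t + 336*sqrt(2)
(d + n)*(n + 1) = d*n + d + n^2 + n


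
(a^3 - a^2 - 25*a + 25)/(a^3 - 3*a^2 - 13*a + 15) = (a + 5)/(a + 3)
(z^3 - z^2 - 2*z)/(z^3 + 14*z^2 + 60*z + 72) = z*(z^2 - z - 2)/(z^3 + 14*z^2 + 60*z + 72)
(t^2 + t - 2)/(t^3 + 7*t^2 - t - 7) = (t + 2)/(t^2 + 8*t + 7)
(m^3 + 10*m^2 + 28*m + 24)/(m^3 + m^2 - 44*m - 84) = (m + 2)/(m - 7)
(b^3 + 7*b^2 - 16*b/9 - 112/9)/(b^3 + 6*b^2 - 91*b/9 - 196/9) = (3*b - 4)/(3*b - 7)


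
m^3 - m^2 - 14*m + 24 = (m - 3)*(m - 2)*(m + 4)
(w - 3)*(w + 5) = w^2 + 2*w - 15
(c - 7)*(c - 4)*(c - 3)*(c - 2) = c^4 - 16*c^3 + 89*c^2 - 206*c + 168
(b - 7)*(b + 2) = b^2 - 5*b - 14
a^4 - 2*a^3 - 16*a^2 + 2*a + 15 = (a - 5)*(a - 1)*(a + 1)*(a + 3)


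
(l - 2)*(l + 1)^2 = l^3 - 3*l - 2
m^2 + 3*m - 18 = (m - 3)*(m + 6)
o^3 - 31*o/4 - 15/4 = (o - 3)*(o + 1/2)*(o + 5/2)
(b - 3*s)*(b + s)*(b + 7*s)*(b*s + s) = b^4*s + 5*b^3*s^2 + b^3*s - 17*b^2*s^3 + 5*b^2*s^2 - 21*b*s^4 - 17*b*s^3 - 21*s^4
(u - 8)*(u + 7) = u^2 - u - 56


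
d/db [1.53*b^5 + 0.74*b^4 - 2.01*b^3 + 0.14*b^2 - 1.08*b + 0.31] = 7.65*b^4 + 2.96*b^3 - 6.03*b^2 + 0.28*b - 1.08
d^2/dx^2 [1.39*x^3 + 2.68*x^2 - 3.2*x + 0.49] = 8.34*x + 5.36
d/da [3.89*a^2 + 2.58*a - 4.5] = 7.78*a + 2.58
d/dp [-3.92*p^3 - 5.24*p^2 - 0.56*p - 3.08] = -11.76*p^2 - 10.48*p - 0.56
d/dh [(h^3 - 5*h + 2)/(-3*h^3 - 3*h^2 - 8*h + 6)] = (-3*h^4 - 46*h^3 + 21*h^2 + 12*h - 14)/(9*h^6 + 18*h^5 + 57*h^4 + 12*h^3 + 28*h^2 - 96*h + 36)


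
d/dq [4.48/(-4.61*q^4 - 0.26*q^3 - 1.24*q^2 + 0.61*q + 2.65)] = (82.6112*q^3 + 3.4944*q^2 + 11.1104*q - 2.7328)/(4.61*q^4 + 0.26*q^3 + 1.24*q^2 - 0.61*q - 2.65)^2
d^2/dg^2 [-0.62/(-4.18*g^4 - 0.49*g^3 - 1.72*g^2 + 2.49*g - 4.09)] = (-(31.0992*g^2 + 1.8228*g + 2.1328)*(4.18*g^4 + 0.49*g^3 + 1.72*g^2 - 2.49*g + 4.09) + 0.62*(16.72*g^3 + 1.47*g^2 + 3.44*g - 2.49)*(33.44*g^3 + 2.94*g^2 + 6.88*g - 4.98))/(4.18*g^4 + 0.49*g^3 + 1.72*g^2 - 2.49*g + 4.09)^3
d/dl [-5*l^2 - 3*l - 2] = -10*l - 3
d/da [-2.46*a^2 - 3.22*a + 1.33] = -4.92*a - 3.22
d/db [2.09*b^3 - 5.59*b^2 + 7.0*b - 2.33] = 6.27*b^2 - 11.18*b + 7.0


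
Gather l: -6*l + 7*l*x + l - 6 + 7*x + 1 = l*(7*x - 5) + 7*x - 5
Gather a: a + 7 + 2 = a + 9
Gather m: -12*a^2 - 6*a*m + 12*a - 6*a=-12*a^2 - 6*a*m + 6*a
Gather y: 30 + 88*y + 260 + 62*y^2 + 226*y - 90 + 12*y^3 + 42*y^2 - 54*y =12*y^3 + 104*y^2 + 260*y + 200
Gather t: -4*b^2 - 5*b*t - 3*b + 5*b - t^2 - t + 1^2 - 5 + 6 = -4*b^2 + 2*b - t^2 + t*(-5*b - 1) + 2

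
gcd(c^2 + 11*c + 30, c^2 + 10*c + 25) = c + 5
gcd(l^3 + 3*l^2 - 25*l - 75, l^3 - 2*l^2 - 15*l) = l^2 - 2*l - 15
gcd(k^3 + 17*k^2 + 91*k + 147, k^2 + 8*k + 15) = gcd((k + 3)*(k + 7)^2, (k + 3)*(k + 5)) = k + 3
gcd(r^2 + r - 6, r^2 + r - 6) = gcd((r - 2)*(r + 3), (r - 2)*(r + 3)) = r^2 + r - 6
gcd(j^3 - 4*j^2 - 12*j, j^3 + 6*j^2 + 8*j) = j^2 + 2*j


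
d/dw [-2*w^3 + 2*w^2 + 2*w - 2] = -6*w^2 + 4*w + 2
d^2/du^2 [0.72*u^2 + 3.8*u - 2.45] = 1.44000000000000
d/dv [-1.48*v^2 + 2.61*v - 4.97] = 2.61 - 2.96*v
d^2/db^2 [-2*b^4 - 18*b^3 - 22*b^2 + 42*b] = -24*b^2 - 108*b - 44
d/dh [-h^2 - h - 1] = -2*h - 1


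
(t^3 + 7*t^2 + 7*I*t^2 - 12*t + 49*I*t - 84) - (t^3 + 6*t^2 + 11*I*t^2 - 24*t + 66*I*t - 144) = t^2 - 4*I*t^2 + 12*t - 17*I*t + 60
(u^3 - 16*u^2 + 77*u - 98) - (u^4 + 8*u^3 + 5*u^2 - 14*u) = -u^4 - 7*u^3 - 21*u^2 + 91*u - 98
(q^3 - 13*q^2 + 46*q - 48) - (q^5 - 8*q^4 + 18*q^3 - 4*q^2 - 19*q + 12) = -q^5 + 8*q^4 - 17*q^3 - 9*q^2 + 65*q - 60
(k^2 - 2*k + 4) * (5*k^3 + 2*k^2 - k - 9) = 5*k^5 - 8*k^4 + 15*k^3 + k^2 + 14*k - 36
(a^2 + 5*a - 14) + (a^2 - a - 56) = 2*a^2 + 4*a - 70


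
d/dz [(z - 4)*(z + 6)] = 2*z + 2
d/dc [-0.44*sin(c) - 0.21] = -0.44*cos(c)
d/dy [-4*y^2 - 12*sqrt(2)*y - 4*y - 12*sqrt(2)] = -8*y - 12*sqrt(2) - 4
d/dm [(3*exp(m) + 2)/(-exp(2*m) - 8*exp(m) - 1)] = (3*exp(2*m) + 4*exp(m) + 13)*exp(m)/(exp(4*m) + 16*exp(3*m) + 66*exp(2*m) + 16*exp(m) + 1)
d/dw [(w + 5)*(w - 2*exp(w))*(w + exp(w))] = (w + 5)*(w - 2*exp(w))*(exp(w) + 1) - (w + 5)*(w + exp(w))*(2*exp(w) - 1) + (w - 2*exp(w))*(w + exp(w))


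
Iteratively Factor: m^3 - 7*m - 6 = (m + 2)*(m^2 - 2*m - 3) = (m + 1)*(m + 2)*(m - 3)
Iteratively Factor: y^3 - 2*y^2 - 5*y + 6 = (y - 3)*(y^2 + y - 2) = (y - 3)*(y + 2)*(y - 1)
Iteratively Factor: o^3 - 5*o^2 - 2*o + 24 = (o + 2)*(o^2 - 7*o + 12) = (o - 3)*(o + 2)*(o - 4)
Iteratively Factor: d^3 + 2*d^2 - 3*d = (d)*(d^2 + 2*d - 3) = d*(d - 1)*(d + 3)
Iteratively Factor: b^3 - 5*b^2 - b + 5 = (b - 5)*(b^2 - 1) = (b - 5)*(b - 1)*(b + 1)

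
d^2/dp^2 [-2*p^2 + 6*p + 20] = -4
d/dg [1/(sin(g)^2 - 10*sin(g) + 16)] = 2*(5 - sin(g))*cos(g)/(sin(g)^2 - 10*sin(g) + 16)^2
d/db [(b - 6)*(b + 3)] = 2*b - 3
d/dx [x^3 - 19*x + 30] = 3*x^2 - 19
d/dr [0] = 0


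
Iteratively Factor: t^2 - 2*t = (t - 2)*(t)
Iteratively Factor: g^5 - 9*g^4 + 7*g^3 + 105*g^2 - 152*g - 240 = (g - 4)*(g^4 - 5*g^3 - 13*g^2 + 53*g + 60) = (g - 4)*(g + 3)*(g^3 - 8*g^2 + 11*g + 20) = (g - 4)*(g + 1)*(g + 3)*(g^2 - 9*g + 20) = (g - 5)*(g - 4)*(g + 1)*(g + 3)*(g - 4)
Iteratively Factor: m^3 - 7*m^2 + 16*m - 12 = (m - 3)*(m^2 - 4*m + 4) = (m - 3)*(m - 2)*(m - 2)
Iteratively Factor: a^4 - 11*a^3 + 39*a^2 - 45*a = (a - 3)*(a^3 - 8*a^2 + 15*a) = (a - 3)^2*(a^2 - 5*a) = a*(a - 3)^2*(a - 5)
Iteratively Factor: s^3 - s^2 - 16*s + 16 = (s - 1)*(s^2 - 16) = (s - 4)*(s - 1)*(s + 4)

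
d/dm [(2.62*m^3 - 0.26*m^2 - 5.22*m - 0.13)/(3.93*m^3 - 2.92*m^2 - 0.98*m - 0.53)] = (-3.5527136788005e-15*m^5 - 6.6286*m^4 + 35.894*m^3 - 17.6207*m^2 - 0.4836*m + 2.6392)/(15.4449*m^6 - 22.9512*m^5 + 0.823599999999999*m^4 + 1.5574*m^3 + 4.0556*m^2 + 1.0388*m + 0.2809)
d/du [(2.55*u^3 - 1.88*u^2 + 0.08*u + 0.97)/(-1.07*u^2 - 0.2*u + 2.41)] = (-2.7285*u^4 - 1.02*u^3 + 18.8981*u^2 - 6.9858*u + 0.3868)/(1.1449*u^4 + 0.428*u^3 - 5.1174*u^2 - 0.964*u + 5.8081)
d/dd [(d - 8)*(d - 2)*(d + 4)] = 3*d^2 - 12*d - 24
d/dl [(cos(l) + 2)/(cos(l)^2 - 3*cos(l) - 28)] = (cos(l)^2 + 4*cos(l) + 22)*sin(l)/(sin(l)^2 + 3*cos(l) + 27)^2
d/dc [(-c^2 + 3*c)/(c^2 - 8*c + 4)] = (5*c^2 - 8*c + 12)/(c^4 - 16*c^3 + 72*c^2 - 64*c + 16)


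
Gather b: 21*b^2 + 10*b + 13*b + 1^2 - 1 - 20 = 21*b^2 + 23*b - 20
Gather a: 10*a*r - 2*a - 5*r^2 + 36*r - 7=a*(10*r - 2) - 5*r^2 + 36*r - 7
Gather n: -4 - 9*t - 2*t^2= -2*t^2 - 9*t - 4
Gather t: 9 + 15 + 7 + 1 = 32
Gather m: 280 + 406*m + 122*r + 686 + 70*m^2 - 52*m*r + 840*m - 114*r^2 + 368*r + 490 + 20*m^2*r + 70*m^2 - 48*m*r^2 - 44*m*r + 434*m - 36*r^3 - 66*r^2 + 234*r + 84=m^2*(20*r + 140) + m*(-48*r^2 - 96*r + 1680) - 36*r^3 - 180*r^2 + 724*r + 1540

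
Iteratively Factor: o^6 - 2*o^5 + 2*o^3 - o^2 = (o - 1)*(o^5 - o^4 - o^3 + o^2) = o*(o - 1)*(o^4 - o^3 - o^2 + o) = o*(o - 1)^2*(o^3 - o) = o^2*(o - 1)^2*(o^2 - 1) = o^2*(o - 1)^3*(o + 1)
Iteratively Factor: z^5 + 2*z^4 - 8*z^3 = (z)*(z^4 + 2*z^3 - 8*z^2) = z^2*(z^3 + 2*z^2 - 8*z) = z^3*(z^2 + 2*z - 8) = z^3*(z + 4)*(z - 2)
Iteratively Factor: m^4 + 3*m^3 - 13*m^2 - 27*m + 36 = (m - 3)*(m^3 + 6*m^2 + 5*m - 12) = (m - 3)*(m + 3)*(m^2 + 3*m - 4) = (m - 3)*(m + 3)*(m + 4)*(m - 1)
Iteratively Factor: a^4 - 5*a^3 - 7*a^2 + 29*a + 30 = (a - 3)*(a^3 - 2*a^2 - 13*a - 10) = (a - 3)*(a + 1)*(a^2 - 3*a - 10) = (a - 3)*(a + 1)*(a + 2)*(a - 5)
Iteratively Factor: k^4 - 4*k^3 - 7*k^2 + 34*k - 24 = (k + 3)*(k^3 - 7*k^2 + 14*k - 8) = (k - 1)*(k + 3)*(k^2 - 6*k + 8) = (k - 4)*(k - 1)*(k + 3)*(k - 2)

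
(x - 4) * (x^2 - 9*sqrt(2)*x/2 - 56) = x^3 - 9*sqrt(2)*x^2/2 - 4*x^2 - 56*x + 18*sqrt(2)*x + 224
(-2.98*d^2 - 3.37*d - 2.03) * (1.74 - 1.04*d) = 3.0992*d^3 - 1.6804*d^2 - 3.7526*d - 3.5322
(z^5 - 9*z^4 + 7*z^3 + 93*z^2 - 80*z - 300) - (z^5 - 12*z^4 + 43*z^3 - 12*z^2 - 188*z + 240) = 3*z^4 - 36*z^3 + 105*z^2 + 108*z - 540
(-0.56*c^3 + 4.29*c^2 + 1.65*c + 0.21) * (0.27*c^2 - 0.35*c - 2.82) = -0.1512*c^5 + 1.3543*c^4 + 0.5232*c^3 - 12.6186*c^2 - 4.7265*c - 0.5922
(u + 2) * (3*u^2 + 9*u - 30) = 3*u^3 + 15*u^2 - 12*u - 60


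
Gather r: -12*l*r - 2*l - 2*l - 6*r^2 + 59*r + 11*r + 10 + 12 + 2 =-4*l - 6*r^2 + r*(70 - 12*l) + 24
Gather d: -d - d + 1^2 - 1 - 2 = -2*d - 2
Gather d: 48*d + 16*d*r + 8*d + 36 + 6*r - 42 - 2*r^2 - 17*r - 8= d*(16*r + 56) - 2*r^2 - 11*r - 14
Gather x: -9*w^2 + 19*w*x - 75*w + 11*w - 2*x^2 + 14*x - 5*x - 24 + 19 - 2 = -9*w^2 - 64*w - 2*x^2 + x*(19*w + 9) - 7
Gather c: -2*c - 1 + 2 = 1 - 2*c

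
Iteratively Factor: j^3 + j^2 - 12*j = (j)*(j^2 + j - 12) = j*(j - 3)*(j + 4)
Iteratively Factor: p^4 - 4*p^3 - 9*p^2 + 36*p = (p + 3)*(p^3 - 7*p^2 + 12*p) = (p - 4)*(p + 3)*(p^2 - 3*p) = (p - 4)*(p - 3)*(p + 3)*(p)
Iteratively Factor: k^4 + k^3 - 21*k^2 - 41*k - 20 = (k - 5)*(k^3 + 6*k^2 + 9*k + 4) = (k - 5)*(k + 1)*(k^2 + 5*k + 4) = (k - 5)*(k + 1)*(k + 4)*(k + 1)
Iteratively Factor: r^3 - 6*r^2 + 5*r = (r - 5)*(r^2 - r) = r*(r - 5)*(r - 1)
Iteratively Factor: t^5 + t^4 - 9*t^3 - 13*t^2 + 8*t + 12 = (t + 2)*(t^4 - t^3 - 7*t^2 + t + 6) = (t + 2)^2*(t^3 - 3*t^2 - t + 3) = (t + 1)*(t + 2)^2*(t^2 - 4*t + 3) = (t - 3)*(t + 1)*(t + 2)^2*(t - 1)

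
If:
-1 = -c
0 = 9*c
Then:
No Solution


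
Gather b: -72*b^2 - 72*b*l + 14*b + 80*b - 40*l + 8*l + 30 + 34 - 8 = -72*b^2 + b*(94 - 72*l) - 32*l + 56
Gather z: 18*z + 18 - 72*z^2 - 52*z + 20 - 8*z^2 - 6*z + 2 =-80*z^2 - 40*z + 40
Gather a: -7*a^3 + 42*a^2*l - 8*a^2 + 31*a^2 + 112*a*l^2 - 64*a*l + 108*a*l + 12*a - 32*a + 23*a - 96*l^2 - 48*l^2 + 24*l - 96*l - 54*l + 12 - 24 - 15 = -7*a^3 + a^2*(42*l + 23) + a*(112*l^2 + 44*l + 3) - 144*l^2 - 126*l - 27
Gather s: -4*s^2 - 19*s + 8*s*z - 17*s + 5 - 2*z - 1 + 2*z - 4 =-4*s^2 + s*(8*z - 36)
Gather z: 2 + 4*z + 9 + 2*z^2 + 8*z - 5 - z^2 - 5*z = z^2 + 7*z + 6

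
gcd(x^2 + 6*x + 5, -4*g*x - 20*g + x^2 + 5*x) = x + 5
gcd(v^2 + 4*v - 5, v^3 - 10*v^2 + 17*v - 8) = v - 1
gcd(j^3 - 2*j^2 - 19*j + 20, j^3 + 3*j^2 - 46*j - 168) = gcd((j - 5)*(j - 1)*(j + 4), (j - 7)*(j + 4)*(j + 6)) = j + 4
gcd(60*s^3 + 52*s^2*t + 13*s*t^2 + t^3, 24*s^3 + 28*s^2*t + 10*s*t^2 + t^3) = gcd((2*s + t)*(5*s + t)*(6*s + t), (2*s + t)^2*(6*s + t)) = 12*s^2 + 8*s*t + t^2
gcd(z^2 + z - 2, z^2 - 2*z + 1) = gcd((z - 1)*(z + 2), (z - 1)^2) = z - 1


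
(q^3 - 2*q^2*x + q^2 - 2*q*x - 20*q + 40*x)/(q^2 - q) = (q^3 - 2*q^2*x + q^2 - 2*q*x - 20*q + 40*x)/(q*(q - 1))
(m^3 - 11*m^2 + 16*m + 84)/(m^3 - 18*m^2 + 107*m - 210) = (m + 2)/(m - 5)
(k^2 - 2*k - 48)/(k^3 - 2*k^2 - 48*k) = 1/k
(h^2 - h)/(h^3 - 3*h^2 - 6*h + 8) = h/(h^2 - 2*h - 8)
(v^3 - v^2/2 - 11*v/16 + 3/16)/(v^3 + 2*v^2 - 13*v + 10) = (v^2 + v/2 - 3/16)/(v^2 + 3*v - 10)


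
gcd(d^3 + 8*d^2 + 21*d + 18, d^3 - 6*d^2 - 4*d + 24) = d + 2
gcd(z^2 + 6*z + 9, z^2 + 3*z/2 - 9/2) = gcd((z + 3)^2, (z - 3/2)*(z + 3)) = z + 3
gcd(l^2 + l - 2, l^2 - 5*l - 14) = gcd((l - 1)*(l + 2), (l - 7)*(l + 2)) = l + 2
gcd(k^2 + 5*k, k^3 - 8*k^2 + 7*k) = k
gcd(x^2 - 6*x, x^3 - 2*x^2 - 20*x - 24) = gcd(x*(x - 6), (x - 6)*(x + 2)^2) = x - 6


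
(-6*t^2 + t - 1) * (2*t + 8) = -12*t^3 - 46*t^2 + 6*t - 8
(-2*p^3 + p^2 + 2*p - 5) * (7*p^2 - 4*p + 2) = -14*p^5 + 15*p^4 + 6*p^3 - 41*p^2 + 24*p - 10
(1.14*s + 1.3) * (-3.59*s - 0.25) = -4.0926*s^2 - 4.952*s - 0.325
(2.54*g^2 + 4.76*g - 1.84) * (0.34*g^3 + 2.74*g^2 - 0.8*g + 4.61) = 0.8636*g^5 + 8.578*g^4 + 10.3848*g^3 + 2.8598*g^2 + 23.4156*g - 8.4824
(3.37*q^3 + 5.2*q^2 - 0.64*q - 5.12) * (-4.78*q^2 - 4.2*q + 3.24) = -16.1086*q^5 - 39.01*q^4 - 7.862*q^3 + 44.0096*q^2 + 19.4304*q - 16.5888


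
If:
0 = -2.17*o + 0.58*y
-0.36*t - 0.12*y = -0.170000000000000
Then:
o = 0.267281105990783*y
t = 0.472222222222222 - 0.333333333333333*y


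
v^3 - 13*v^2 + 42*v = v*(v - 7)*(v - 6)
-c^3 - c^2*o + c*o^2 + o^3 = (-c + o)*(c + o)^2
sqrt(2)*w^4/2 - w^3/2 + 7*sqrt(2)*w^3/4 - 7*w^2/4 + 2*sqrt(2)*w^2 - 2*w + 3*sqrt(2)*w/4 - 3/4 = (w/2 + 1/2)*(w + 3/2)*(w - sqrt(2)/2)*(sqrt(2)*w + sqrt(2))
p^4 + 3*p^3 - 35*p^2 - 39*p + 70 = (p - 5)*(p - 1)*(p + 2)*(p + 7)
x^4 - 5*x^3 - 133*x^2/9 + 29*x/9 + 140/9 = (x - 7)*(x - 1)*(x + 4/3)*(x + 5/3)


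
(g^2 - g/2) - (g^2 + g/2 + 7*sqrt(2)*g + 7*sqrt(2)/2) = -7*sqrt(2)*g - g - 7*sqrt(2)/2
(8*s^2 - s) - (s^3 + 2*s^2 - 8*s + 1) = -s^3 + 6*s^2 + 7*s - 1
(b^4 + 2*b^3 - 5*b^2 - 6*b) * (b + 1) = b^5 + 3*b^4 - 3*b^3 - 11*b^2 - 6*b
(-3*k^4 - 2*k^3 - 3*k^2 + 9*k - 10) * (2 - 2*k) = 6*k^5 - 2*k^4 + 2*k^3 - 24*k^2 + 38*k - 20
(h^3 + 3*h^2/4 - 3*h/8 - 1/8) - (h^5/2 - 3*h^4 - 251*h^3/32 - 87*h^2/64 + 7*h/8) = -h^5/2 + 3*h^4 + 283*h^3/32 + 135*h^2/64 - 5*h/4 - 1/8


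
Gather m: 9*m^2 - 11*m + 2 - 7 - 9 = 9*m^2 - 11*m - 14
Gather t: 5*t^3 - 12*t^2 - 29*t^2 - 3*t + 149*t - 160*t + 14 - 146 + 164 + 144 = 5*t^3 - 41*t^2 - 14*t + 176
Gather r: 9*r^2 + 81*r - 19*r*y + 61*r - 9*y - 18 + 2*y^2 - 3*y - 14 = 9*r^2 + r*(142 - 19*y) + 2*y^2 - 12*y - 32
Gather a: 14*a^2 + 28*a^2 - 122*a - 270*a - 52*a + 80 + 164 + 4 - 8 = 42*a^2 - 444*a + 240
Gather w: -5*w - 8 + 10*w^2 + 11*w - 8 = 10*w^2 + 6*w - 16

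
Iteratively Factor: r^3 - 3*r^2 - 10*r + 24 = (r - 4)*(r^2 + r - 6) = (r - 4)*(r + 3)*(r - 2)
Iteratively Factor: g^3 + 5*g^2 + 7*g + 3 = (g + 1)*(g^2 + 4*g + 3) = (g + 1)*(g + 3)*(g + 1)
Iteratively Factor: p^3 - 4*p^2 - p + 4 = (p - 4)*(p^2 - 1) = (p - 4)*(p - 1)*(p + 1)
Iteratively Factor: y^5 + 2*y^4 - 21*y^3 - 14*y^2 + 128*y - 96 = (y - 1)*(y^4 + 3*y^3 - 18*y^2 - 32*y + 96) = (y - 2)*(y - 1)*(y^3 + 5*y^2 - 8*y - 48) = (y - 2)*(y - 1)*(y + 4)*(y^2 + y - 12) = (y - 3)*(y - 2)*(y - 1)*(y + 4)*(y + 4)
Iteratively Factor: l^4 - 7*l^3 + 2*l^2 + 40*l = (l - 4)*(l^3 - 3*l^2 - 10*l) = l*(l - 4)*(l^2 - 3*l - 10) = l*(l - 5)*(l - 4)*(l + 2)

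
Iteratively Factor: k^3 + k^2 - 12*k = (k)*(k^2 + k - 12) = k*(k - 3)*(k + 4)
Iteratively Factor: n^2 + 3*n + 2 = (n + 2)*(n + 1)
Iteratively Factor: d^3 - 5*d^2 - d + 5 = (d - 5)*(d^2 - 1) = (d - 5)*(d - 1)*(d + 1)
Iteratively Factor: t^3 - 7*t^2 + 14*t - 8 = (t - 1)*(t^2 - 6*t + 8) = (t - 4)*(t - 1)*(t - 2)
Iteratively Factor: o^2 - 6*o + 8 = (o - 4)*(o - 2)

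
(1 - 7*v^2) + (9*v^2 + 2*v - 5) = 2*v^2 + 2*v - 4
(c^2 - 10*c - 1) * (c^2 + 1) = c^4 - 10*c^3 - 10*c - 1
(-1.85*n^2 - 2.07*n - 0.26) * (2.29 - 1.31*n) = 2.4235*n^3 - 1.5248*n^2 - 4.3997*n - 0.5954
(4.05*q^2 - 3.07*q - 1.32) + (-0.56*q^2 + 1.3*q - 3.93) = 3.49*q^2 - 1.77*q - 5.25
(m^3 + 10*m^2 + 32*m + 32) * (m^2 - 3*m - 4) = m^5 + 7*m^4 - 2*m^3 - 104*m^2 - 224*m - 128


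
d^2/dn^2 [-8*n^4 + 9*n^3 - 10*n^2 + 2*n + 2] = -96*n^2 + 54*n - 20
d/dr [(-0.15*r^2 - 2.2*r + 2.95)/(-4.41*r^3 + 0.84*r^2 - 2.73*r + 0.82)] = (-0.6615*r^4 - 19.404*r^3 + 41.286*r^2 - 5.202*r + 6.2495)/(19.4481*r^6 - 7.4088*r^5 + 24.7842*r^4 - 11.8188*r^3 + 8.8305*r^2 - 4.4772*r + 0.6724)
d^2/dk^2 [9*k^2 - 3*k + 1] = 18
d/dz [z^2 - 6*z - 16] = 2*z - 6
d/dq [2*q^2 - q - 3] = 4*q - 1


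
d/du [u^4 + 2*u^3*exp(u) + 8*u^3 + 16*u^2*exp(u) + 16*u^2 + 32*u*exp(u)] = 2*u^3*exp(u) + 4*u^3 + 22*u^2*exp(u) + 24*u^2 + 64*u*exp(u) + 32*u + 32*exp(u)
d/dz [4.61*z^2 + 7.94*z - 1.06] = 9.22*z + 7.94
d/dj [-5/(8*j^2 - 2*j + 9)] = 10*(8*j - 1)/(8*j^2 - 2*j + 9)^2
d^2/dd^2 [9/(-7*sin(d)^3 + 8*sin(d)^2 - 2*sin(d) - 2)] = 9*(441*sin(d)^6 - 616*sin(d)^5 - 304*sin(d)^4 + 722*sin(d)^3 - 400*sin(d)^2 + 176*sin(d) - 40)/(7*sin(d)^3 - 8*sin(d)^2 + 2*sin(d) + 2)^3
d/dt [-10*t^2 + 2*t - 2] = 2 - 20*t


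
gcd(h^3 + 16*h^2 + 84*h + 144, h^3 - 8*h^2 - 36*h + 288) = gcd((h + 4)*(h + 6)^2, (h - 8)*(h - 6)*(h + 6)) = h + 6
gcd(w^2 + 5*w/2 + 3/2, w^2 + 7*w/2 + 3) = w + 3/2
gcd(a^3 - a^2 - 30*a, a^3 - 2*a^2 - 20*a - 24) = a - 6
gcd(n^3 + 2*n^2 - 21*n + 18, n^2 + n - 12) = n - 3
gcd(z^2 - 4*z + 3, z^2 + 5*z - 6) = z - 1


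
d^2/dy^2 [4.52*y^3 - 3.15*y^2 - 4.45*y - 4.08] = 27.12*y - 6.3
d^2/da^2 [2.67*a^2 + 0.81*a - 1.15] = 5.34000000000000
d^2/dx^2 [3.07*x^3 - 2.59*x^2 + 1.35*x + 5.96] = 18.42*x - 5.18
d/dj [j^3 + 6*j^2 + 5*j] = 3*j^2 + 12*j + 5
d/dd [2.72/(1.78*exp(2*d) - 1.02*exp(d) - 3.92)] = (2.7744 - 9.6832*exp(d))*exp(d)/(-1.78*exp(2*d) + 1.02*exp(d) + 3.92)^2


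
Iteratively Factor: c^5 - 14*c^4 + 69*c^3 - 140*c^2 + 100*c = (c - 5)*(c^4 - 9*c^3 + 24*c^2 - 20*c) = (c - 5)*(c - 2)*(c^3 - 7*c^2 + 10*c) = (c - 5)^2*(c - 2)*(c^2 - 2*c) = c*(c - 5)^2*(c - 2)*(c - 2)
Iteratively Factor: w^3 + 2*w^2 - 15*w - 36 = (w + 3)*(w^2 - w - 12) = (w + 3)^2*(w - 4)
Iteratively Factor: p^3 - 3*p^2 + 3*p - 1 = (p - 1)*(p^2 - 2*p + 1) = (p - 1)^2*(p - 1)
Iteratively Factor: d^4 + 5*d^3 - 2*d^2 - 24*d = (d - 2)*(d^3 + 7*d^2 + 12*d) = d*(d - 2)*(d^2 + 7*d + 12) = d*(d - 2)*(d + 3)*(d + 4)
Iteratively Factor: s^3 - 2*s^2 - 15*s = (s - 5)*(s^2 + 3*s) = s*(s - 5)*(s + 3)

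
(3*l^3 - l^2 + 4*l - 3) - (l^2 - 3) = 3*l^3 - 2*l^2 + 4*l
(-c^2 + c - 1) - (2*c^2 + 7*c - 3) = -3*c^2 - 6*c + 2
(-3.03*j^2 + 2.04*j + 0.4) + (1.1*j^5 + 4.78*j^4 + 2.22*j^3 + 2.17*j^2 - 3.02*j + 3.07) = 1.1*j^5 + 4.78*j^4 + 2.22*j^3 - 0.86*j^2 - 0.98*j + 3.47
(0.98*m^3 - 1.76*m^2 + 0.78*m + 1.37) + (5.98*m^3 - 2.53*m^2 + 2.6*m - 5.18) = 6.96*m^3 - 4.29*m^2 + 3.38*m - 3.81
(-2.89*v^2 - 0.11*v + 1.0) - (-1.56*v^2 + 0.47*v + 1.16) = -1.33*v^2 - 0.58*v - 0.16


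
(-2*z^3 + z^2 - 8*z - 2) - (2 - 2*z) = -2*z^3 + z^2 - 6*z - 4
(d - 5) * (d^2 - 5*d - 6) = d^3 - 10*d^2 + 19*d + 30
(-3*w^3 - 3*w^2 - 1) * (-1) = 3*w^3 + 3*w^2 + 1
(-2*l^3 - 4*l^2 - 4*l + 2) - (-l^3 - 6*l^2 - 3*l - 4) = -l^3 + 2*l^2 - l + 6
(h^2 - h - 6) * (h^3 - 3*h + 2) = h^5 - h^4 - 9*h^3 + 5*h^2 + 16*h - 12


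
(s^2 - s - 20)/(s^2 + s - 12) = (s - 5)/(s - 3)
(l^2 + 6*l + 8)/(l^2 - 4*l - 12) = (l + 4)/(l - 6)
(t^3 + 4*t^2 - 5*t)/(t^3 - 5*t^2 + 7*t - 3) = t*(t + 5)/(t^2 - 4*t + 3)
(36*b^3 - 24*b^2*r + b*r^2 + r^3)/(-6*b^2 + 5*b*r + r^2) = (6*b^2 - 5*b*r + r^2)/(-b + r)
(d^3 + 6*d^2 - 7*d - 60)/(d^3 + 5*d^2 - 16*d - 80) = (d - 3)/(d - 4)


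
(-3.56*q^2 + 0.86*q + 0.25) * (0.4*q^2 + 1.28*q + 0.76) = -1.424*q^4 - 4.2128*q^3 - 1.5048*q^2 + 0.9736*q + 0.19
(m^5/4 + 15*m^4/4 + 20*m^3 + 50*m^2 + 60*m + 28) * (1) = m^5/4 + 15*m^4/4 + 20*m^3 + 50*m^2 + 60*m + 28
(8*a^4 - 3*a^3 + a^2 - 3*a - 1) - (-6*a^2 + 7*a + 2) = 8*a^4 - 3*a^3 + 7*a^2 - 10*a - 3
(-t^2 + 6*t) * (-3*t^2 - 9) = 3*t^4 - 18*t^3 + 9*t^2 - 54*t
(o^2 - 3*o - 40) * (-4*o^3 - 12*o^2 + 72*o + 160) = -4*o^5 + 268*o^3 + 424*o^2 - 3360*o - 6400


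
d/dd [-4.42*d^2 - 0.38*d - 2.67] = -8.84*d - 0.38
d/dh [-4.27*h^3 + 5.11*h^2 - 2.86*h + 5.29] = -12.81*h^2 + 10.22*h - 2.86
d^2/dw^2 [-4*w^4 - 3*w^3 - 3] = 6*w*(-8*w - 3)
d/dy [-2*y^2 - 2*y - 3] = -4*y - 2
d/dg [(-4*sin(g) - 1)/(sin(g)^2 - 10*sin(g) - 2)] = 2*(sin(g) - cos(2*g))*cos(g)/(sin(g)^2 - 10*sin(g) - 2)^2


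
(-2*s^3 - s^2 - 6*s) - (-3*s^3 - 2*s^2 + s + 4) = s^3 + s^2 - 7*s - 4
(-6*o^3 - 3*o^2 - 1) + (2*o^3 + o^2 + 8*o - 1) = -4*o^3 - 2*o^2 + 8*o - 2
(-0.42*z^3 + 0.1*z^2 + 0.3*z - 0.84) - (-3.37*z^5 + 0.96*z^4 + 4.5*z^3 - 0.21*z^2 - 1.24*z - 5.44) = 3.37*z^5 - 0.96*z^4 - 4.92*z^3 + 0.31*z^2 + 1.54*z + 4.6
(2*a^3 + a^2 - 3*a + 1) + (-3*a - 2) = 2*a^3 + a^2 - 6*a - 1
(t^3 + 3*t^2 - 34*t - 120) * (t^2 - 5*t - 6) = t^5 - 2*t^4 - 55*t^3 + 32*t^2 + 804*t + 720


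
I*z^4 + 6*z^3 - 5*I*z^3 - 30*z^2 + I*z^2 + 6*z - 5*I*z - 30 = (z - 5)*(z - 6*I)*(z + I)*(I*z + 1)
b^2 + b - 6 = (b - 2)*(b + 3)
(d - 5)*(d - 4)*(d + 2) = d^3 - 7*d^2 + 2*d + 40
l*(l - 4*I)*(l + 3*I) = l^3 - I*l^2 + 12*l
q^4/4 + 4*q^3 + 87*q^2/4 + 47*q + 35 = (q/2 + 1)^2*(q + 5)*(q + 7)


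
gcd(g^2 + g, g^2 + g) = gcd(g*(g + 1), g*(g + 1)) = g^2 + g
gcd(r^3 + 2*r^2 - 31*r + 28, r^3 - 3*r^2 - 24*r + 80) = r - 4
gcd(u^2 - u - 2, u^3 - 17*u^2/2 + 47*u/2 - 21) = u - 2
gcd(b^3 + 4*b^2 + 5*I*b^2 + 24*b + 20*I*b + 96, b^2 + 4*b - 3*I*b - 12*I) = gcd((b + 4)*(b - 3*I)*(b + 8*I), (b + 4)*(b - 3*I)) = b^2 + b*(4 - 3*I) - 12*I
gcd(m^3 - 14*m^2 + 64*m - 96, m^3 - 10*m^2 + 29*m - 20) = m - 4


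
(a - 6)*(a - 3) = a^2 - 9*a + 18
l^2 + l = l*(l + 1)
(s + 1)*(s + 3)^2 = s^3 + 7*s^2 + 15*s + 9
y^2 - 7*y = y*(y - 7)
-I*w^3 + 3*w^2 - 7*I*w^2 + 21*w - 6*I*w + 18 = (w + 6)*(w + 3*I)*(-I*w - I)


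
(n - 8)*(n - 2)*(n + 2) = n^3 - 8*n^2 - 4*n + 32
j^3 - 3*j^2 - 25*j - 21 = (j - 7)*(j + 1)*(j + 3)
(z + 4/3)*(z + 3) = z^2 + 13*z/3 + 4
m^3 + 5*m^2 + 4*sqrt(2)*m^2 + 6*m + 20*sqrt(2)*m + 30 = (m + 5)*(m + sqrt(2))*(m + 3*sqrt(2))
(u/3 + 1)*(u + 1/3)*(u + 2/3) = u^3/3 + 4*u^2/3 + 29*u/27 + 2/9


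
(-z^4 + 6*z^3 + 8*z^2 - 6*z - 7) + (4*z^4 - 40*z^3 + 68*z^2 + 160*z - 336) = 3*z^4 - 34*z^3 + 76*z^2 + 154*z - 343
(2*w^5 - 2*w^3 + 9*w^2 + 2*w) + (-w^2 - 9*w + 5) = 2*w^5 - 2*w^3 + 8*w^2 - 7*w + 5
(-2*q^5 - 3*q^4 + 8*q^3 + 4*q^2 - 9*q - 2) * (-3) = 6*q^5 + 9*q^4 - 24*q^3 - 12*q^2 + 27*q + 6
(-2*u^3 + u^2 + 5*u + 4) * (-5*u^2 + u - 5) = 10*u^5 - 7*u^4 - 14*u^3 - 20*u^2 - 21*u - 20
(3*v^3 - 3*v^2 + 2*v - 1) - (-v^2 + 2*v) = 3*v^3 - 2*v^2 - 1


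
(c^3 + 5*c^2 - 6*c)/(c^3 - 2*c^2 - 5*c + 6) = c*(c + 6)/(c^2 - c - 6)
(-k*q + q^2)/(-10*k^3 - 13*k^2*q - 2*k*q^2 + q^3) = q*(k - q)/(10*k^3 + 13*k^2*q + 2*k*q^2 - q^3)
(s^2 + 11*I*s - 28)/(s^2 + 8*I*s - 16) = (s + 7*I)/(s + 4*I)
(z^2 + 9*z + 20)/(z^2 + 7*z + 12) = (z + 5)/(z + 3)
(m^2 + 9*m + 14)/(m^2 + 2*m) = (m + 7)/m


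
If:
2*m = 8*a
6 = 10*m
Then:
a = 3/20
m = 3/5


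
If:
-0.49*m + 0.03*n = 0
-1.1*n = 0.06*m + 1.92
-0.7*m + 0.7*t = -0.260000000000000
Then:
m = -0.11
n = -1.74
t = -0.48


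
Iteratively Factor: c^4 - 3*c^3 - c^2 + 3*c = (c + 1)*(c^3 - 4*c^2 + 3*c) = c*(c + 1)*(c^2 - 4*c + 3) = c*(c - 3)*(c + 1)*(c - 1)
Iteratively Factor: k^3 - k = (k + 1)*(k^2 - k) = k*(k + 1)*(k - 1)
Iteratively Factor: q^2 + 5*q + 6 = (q + 2)*(q + 3)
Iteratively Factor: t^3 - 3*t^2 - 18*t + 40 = (t + 4)*(t^2 - 7*t + 10) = (t - 5)*(t + 4)*(t - 2)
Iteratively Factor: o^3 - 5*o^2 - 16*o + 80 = (o + 4)*(o^2 - 9*o + 20) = (o - 4)*(o + 4)*(o - 5)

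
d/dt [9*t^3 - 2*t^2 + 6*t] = 27*t^2 - 4*t + 6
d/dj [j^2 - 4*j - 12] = 2*j - 4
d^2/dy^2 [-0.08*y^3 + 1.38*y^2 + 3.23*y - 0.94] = 2.76 - 0.48*y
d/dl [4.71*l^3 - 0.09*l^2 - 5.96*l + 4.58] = 14.13*l^2 - 0.18*l - 5.96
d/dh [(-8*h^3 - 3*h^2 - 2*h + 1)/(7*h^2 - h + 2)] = (-56*h^4 + 16*h^3 - 31*h^2 - 26*h - 3)/(49*h^4 - 14*h^3 + 29*h^2 - 4*h + 4)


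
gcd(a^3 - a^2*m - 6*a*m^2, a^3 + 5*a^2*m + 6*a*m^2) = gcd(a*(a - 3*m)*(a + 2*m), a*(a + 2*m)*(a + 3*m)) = a^2 + 2*a*m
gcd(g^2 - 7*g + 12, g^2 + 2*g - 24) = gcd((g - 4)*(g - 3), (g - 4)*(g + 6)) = g - 4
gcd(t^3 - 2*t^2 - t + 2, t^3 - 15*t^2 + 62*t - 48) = t - 1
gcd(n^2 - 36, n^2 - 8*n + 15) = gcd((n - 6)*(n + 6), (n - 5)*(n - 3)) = 1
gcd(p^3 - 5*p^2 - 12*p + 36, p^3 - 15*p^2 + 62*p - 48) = p - 6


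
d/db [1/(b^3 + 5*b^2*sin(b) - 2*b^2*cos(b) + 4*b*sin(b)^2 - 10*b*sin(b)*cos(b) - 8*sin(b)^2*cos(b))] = (-2*b^2*sin(b) - 5*b^2*cos(b) - 3*b^2 - 10*b*sin(b) - 4*b*sin(2*b) + 4*b*cos(b) + 10*b*cos(2*b) - 2*sin(b) + 5*sin(2*b) + 6*sin(3*b) + 2*cos(2*b) - 2)/((b + sin(b))^2*(b + 4*sin(b))^2*(b - 2*cos(b))^2)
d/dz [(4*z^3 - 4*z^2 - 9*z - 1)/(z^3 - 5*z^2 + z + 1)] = 2*(-8*z^4 + 13*z^3 - 17*z^2 - 9*z - 4)/(z^6 - 10*z^5 + 27*z^4 - 8*z^3 - 9*z^2 + 2*z + 1)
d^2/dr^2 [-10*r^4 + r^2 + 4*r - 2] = 2 - 120*r^2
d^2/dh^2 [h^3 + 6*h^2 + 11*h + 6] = 6*h + 12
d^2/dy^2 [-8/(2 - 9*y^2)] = 144*(27*y^2 + 2)/(9*y^2 - 2)^3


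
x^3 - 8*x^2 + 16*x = x*(x - 4)^2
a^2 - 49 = (a - 7)*(a + 7)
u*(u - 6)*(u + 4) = u^3 - 2*u^2 - 24*u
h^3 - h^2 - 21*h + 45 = (h - 3)^2*(h + 5)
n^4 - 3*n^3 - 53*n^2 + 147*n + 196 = (n - 7)*(n - 4)*(n + 1)*(n + 7)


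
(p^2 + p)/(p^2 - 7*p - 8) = p/(p - 8)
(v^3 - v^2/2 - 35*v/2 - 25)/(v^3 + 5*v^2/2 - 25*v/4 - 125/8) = 4*(v^2 - 3*v - 10)/(4*v^2 - 25)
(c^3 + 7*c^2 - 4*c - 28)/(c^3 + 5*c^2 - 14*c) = (c + 2)/c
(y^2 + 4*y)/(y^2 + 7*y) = (y + 4)/(y + 7)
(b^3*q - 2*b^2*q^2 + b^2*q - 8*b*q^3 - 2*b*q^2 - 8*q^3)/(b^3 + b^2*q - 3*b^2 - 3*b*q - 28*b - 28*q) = q*(-b^3 + 2*b^2*q - b^2 + 8*b*q^2 + 2*b*q + 8*q^2)/(-b^3 - b^2*q + 3*b^2 + 3*b*q + 28*b + 28*q)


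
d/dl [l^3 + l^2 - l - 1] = 3*l^2 + 2*l - 1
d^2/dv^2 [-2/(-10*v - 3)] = 400/(10*v + 3)^3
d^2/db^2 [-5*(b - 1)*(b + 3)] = -10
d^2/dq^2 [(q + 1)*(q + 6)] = 2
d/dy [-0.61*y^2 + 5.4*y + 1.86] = 5.4 - 1.22*y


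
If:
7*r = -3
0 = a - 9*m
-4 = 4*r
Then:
No Solution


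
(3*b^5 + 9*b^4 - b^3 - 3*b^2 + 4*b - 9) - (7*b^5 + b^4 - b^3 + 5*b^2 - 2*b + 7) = -4*b^5 + 8*b^4 - 8*b^2 + 6*b - 16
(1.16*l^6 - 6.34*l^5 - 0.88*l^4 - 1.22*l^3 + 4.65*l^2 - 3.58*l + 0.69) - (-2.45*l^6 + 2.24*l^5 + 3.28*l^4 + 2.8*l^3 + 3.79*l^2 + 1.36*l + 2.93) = 3.61*l^6 - 8.58*l^5 - 4.16*l^4 - 4.02*l^3 + 0.86*l^2 - 4.94*l - 2.24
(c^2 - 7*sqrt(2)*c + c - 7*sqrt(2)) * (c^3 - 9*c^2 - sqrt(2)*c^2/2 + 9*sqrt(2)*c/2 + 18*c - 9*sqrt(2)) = c^5 - 15*sqrt(2)*c^4/2 - 8*c^4 + 16*c^3 + 60*sqrt(2)*c^3 - 135*sqrt(2)*c^2/2 - 38*c^2 - 135*sqrt(2)*c + 63*c + 126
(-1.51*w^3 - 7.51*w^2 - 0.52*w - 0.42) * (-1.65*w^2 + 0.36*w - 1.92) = 2.4915*w^5 + 11.8479*w^4 + 1.0536*w^3 + 14.925*w^2 + 0.8472*w + 0.8064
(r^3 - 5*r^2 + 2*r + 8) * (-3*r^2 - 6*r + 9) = -3*r^5 + 9*r^4 + 33*r^3 - 81*r^2 - 30*r + 72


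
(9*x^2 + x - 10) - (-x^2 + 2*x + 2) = 10*x^2 - x - 12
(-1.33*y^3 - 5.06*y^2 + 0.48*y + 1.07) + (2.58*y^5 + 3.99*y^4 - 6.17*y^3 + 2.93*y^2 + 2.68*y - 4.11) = 2.58*y^5 + 3.99*y^4 - 7.5*y^3 - 2.13*y^2 + 3.16*y - 3.04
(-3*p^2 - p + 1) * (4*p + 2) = -12*p^3 - 10*p^2 + 2*p + 2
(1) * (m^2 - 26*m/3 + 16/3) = m^2 - 26*m/3 + 16/3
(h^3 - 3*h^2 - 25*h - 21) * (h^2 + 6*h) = h^5 + 3*h^4 - 43*h^3 - 171*h^2 - 126*h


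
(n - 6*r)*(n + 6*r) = n^2 - 36*r^2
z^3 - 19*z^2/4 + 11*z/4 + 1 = (z - 4)*(z - 1)*(z + 1/4)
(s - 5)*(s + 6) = s^2 + s - 30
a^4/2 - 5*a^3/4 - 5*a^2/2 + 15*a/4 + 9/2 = (a/2 + 1/2)*(a - 3)*(a - 2)*(a + 3/2)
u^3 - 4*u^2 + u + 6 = (u - 3)*(u - 2)*(u + 1)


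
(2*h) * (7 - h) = -2*h^2 + 14*h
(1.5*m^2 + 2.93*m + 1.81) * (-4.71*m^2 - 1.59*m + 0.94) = -7.065*m^4 - 16.1853*m^3 - 11.7738*m^2 - 0.1237*m + 1.7014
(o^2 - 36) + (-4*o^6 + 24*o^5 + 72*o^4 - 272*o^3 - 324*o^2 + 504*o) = -4*o^6 + 24*o^5 + 72*o^4 - 272*o^3 - 323*o^2 + 504*o - 36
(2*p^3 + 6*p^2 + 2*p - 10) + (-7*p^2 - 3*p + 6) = 2*p^3 - p^2 - p - 4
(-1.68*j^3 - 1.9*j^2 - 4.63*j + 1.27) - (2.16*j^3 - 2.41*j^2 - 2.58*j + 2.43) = -3.84*j^3 + 0.51*j^2 - 2.05*j - 1.16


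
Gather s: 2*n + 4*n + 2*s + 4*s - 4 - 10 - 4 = 6*n + 6*s - 18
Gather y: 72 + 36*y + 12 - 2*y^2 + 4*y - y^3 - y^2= -y^3 - 3*y^2 + 40*y + 84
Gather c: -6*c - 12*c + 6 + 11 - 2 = 15 - 18*c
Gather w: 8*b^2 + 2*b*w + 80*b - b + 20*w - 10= 8*b^2 + 79*b + w*(2*b + 20) - 10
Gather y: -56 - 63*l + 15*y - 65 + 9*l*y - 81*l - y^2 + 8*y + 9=-144*l - y^2 + y*(9*l + 23) - 112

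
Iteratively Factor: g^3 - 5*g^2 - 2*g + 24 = (g + 2)*(g^2 - 7*g + 12) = (g - 3)*(g + 2)*(g - 4)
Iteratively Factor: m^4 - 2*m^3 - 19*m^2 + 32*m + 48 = (m + 1)*(m^3 - 3*m^2 - 16*m + 48) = (m - 3)*(m + 1)*(m^2 - 16) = (m - 4)*(m - 3)*(m + 1)*(m + 4)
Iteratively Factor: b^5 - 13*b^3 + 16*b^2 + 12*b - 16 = (b - 2)*(b^4 + 2*b^3 - 9*b^2 - 2*b + 8) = (b - 2)*(b + 1)*(b^3 + b^2 - 10*b + 8) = (b - 2)*(b - 1)*(b + 1)*(b^2 + 2*b - 8) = (b - 2)^2*(b - 1)*(b + 1)*(b + 4)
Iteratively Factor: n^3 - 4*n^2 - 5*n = (n + 1)*(n^2 - 5*n) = n*(n + 1)*(n - 5)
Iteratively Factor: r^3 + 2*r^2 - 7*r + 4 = (r - 1)*(r^2 + 3*r - 4) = (r - 1)*(r + 4)*(r - 1)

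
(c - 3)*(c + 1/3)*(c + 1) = c^3 - 5*c^2/3 - 11*c/3 - 1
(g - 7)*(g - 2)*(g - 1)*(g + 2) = g^4 - 8*g^3 + 3*g^2 + 32*g - 28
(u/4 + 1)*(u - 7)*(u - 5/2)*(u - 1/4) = u^4/4 - 23*u^3/16 - 153*u^2/32 + 601*u/32 - 35/8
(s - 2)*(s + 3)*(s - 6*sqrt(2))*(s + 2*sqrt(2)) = s^4 - 4*sqrt(2)*s^3 + s^3 - 30*s^2 - 4*sqrt(2)*s^2 - 24*s + 24*sqrt(2)*s + 144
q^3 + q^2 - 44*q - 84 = (q - 7)*(q + 2)*(q + 6)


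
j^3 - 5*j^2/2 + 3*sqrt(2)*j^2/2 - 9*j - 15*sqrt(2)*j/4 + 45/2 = (j - 5/2)*(j - 3*sqrt(2)/2)*(j + 3*sqrt(2))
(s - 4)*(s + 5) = s^2 + s - 20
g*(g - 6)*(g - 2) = g^3 - 8*g^2 + 12*g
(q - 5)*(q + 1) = q^2 - 4*q - 5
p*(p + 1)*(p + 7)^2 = p^4 + 15*p^3 + 63*p^2 + 49*p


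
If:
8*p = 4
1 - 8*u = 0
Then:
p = 1/2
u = 1/8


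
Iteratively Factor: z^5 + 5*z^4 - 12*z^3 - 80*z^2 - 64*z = (z)*(z^4 + 5*z^3 - 12*z^2 - 80*z - 64) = z*(z + 4)*(z^3 + z^2 - 16*z - 16) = z*(z + 4)^2*(z^2 - 3*z - 4) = z*(z - 4)*(z + 4)^2*(z + 1)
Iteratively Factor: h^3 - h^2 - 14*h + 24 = (h - 2)*(h^2 + h - 12) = (h - 2)*(h + 4)*(h - 3)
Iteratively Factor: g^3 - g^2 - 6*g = (g - 3)*(g^2 + 2*g) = g*(g - 3)*(g + 2)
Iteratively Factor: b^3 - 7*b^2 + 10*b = (b)*(b^2 - 7*b + 10) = b*(b - 2)*(b - 5)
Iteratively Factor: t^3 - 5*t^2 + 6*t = (t - 2)*(t^2 - 3*t) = (t - 3)*(t - 2)*(t)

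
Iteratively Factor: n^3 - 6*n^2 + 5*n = (n - 1)*(n^2 - 5*n) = n*(n - 1)*(n - 5)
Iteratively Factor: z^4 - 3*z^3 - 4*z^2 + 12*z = (z - 3)*(z^3 - 4*z) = (z - 3)*(z + 2)*(z^2 - 2*z) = (z - 3)*(z - 2)*(z + 2)*(z)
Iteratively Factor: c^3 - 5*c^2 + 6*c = (c)*(c^2 - 5*c + 6) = c*(c - 2)*(c - 3)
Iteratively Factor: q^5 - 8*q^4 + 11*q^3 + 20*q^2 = (q)*(q^4 - 8*q^3 + 11*q^2 + 20*q) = q^2*(q^3 - 8*q^2 + 11*q + 20) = q^2*(q - 4)*(q^2 - 4*q - 5) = q^2*(q - 4)*(q + 1)*(q - 5)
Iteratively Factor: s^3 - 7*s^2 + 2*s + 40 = (s - 4)*(s^2 - 3*s - 10) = (s - 5)*(s - 4)*(s + 2)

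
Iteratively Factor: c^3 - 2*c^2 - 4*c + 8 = (c + 2)*(c^2 - 4*c + 4) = (c - 2)*(c + 2)*(c - 2)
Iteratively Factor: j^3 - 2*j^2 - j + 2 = (j + 1)*(j^2 - 3*j + 2) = (j - 1)*(j + 1)*(j - 2)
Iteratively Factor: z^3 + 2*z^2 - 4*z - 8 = (z - 2)*(z^2 + 4*z + 4) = (z - 2)*(z + 2)*(z + 2)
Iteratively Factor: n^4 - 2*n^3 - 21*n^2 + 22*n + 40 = (n + 1)*(n^3 - 3*n^2 - 18*n + 40) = (n - 5)*(n + 1)*(n^2 + 2*n - 8) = (n - 5)*(n + 1)*(n + 4)*(n - 2)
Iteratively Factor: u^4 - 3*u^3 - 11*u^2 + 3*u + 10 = (u - 5)*(u^3 + 2*u^2 - u - 2) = (u - 5)*(u + 1)*(u^2 + u - 2) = (u - 5)*(u - 1)*(u + 1)*(u + 2)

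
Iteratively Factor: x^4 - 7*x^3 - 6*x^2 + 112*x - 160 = (x + 4)*(x^3 - 11*x^2 + 38*x - 40) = (x - 4)*(x + 4)*(x^2 - 7*x + 10) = (x - 5)*(x - 4)*(x + 4)*(x - 2)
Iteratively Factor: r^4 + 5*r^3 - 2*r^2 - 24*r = (r - 2)*(r^3 + 7*r^2 + 12*r) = (r - 2)*(r + 4)*(r^2 + 3*r) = r*(r - 2)*(r + 4)*(r + 3)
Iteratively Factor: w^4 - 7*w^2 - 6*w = (w + 2)*(w^3 - 2*w^2 - 3*w) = (w - 3)*(w + 2)*(w^2 + w) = w*(w - 3)*(w + 2)*(w + 1)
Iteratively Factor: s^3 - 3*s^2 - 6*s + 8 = (s + 2)*(s^2 - 5*s + 4) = (s - 4)*(s + 2)*(s - 1)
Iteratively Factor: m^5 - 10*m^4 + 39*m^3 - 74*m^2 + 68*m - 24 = (m - 2)*(m^4 - 8*m^3 + 23*m^2 - 28*m + 12) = (m - 2)^2*(m^3 - 6*m^2 + 11*m - 6) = (m - 2)^2*(m - 1)*(m^2 - 5*m + 6) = (m - 3)*(m - 2)^2*(m - 1)*(m - 2)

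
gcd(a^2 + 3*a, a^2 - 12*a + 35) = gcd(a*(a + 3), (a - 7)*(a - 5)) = 1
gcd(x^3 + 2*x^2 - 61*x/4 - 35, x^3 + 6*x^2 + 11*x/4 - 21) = x + 7/2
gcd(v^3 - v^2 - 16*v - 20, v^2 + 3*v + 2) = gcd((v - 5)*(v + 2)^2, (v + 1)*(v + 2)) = v + 2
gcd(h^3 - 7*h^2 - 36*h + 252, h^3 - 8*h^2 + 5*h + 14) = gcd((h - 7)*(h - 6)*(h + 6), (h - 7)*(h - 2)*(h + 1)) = h - 7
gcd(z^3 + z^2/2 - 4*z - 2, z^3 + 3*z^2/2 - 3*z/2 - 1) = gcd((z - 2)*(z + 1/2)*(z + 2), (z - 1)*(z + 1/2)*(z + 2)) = z^2 + 5*z/2 + 1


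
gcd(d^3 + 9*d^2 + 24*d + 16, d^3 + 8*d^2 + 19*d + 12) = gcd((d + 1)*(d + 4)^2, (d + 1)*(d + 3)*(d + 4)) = d^2 + 5*d + 4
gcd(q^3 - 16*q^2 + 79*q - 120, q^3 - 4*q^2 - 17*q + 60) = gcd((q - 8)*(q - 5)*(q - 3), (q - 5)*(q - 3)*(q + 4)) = q^2 - 8*q + 15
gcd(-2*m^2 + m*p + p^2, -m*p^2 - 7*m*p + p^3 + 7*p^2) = -m + p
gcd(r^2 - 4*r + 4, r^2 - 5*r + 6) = r - 2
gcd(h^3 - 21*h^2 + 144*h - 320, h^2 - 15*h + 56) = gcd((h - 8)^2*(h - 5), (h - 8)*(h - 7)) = h - 8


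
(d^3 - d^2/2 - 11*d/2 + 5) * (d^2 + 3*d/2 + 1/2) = d^5 + d^4 - 23*d^3/4 - 7*d^2/2 + 19*d/4 + 5/2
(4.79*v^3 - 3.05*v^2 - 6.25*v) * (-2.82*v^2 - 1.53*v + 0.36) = -13.5078*v^5 + 1.2723*v^4 + 24.0159*v^3 + 8.4645*v^2 - 2.25*v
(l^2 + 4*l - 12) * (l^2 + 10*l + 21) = l^4 + 14*l^3 + 49*l^2 - 36*l - 252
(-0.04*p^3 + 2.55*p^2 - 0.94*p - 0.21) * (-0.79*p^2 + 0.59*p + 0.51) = 0.0316*p^5 - 2.0381*p^4 + 2.2267*p^3 + 0.9118*p^2 - 0.6033*p - 0.1071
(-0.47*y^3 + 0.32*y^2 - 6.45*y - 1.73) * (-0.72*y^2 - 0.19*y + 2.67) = 0.3384*y^5 - 0.1411*y^4 + 3.3283*y^3 + 3.3255*y^2 - 16.8928*y - 4.6191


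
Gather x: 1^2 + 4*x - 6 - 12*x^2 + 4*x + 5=-12*x^2 + 8*x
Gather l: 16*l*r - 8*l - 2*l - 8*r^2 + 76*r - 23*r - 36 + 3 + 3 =l*(16*r - 10) - 8*r^2 + 53*r - 30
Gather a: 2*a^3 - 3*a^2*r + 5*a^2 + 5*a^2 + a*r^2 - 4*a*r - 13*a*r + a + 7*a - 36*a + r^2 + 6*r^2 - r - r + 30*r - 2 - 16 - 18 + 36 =2*a^3 + a^2*(10 - 3*r) + a*(r^2 - 17*r - 28) + 7*r^2 + 28*r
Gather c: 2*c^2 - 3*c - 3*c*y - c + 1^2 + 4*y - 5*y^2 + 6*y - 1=2*c^2 + c*(-3*y - 4) - 5*y^2 + 10*y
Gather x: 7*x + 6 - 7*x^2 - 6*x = -7*x^2 + x + 6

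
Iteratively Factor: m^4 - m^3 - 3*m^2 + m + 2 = (m - 1)*(m^3 - 3*m - 2) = (m - 2)*(m - 1)*(m^2 + 2*m + 1) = (m - 2)*(m - 1)*(m + 1)*(m + 1)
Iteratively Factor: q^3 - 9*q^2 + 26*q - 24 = (q - 2)*(q^2 - 7*q + 12) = (q - 4)*(q - 2)*(q - 3)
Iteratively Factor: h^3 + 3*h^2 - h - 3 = (h + 3)*(h^2 - 1) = (h - 1)*(h + 3)*(h + 1)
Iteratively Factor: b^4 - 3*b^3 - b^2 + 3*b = (b - 1)*(b^3 - 2*b^2 - 3*b) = (b - 1)*(b + 1)*(b^2 - 3*b) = b*(b - 1)*(b + 1)*(b - 3)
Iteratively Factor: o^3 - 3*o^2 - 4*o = (o - 4)*(o^2 + o) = (o - 4)*(o + 1)*(o)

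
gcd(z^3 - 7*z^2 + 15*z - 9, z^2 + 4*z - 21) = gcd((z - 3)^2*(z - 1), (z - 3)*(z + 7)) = z - 3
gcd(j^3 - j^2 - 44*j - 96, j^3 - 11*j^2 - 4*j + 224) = j^2 - 4*j - 32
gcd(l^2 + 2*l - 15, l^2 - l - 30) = l + 5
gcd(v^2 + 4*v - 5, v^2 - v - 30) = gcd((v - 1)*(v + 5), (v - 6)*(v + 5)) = v + 5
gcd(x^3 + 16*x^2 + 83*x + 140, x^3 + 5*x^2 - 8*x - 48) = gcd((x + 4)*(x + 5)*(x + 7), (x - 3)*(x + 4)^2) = x + 4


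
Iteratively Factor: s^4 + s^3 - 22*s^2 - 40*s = (s + 2)*(s^3 - s^2 - 20*s) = (s - 5)*(s + 2)*(s^2 + 4*s) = s*(s - 5)*(s + 2)*(s + 4)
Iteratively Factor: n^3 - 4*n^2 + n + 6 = (n + 1)*(n^2 - 5*n + 6) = (n - 3)*(n + 1)*(n - 2)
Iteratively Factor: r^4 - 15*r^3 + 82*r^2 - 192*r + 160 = (r - 4)*(r^3 - 11*r^2 + 38*r - 40) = (r - 5)*(r - 4)*(r^2 - 6*r + 8) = (r - 5)*(r - 4)*(r - 2)*(r - 4)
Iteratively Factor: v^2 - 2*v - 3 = (v - 3)*(v + 1)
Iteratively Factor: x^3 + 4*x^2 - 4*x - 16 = (x + 2)*(x^2 + 2*x - 8) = (x + 2)*(x + 4)*(x - 2)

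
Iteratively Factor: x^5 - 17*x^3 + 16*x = (x - 1)*(x^4 + x^3 - 16*x^2 - 16*x) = x*(x - 1)*(x^3 + x^2 - 16*x - 16) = x*(x - 1)*(x + 1)*(x^2 - 16) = x*(x - 1)*(x + 1)*(x + 4)*(x - 4)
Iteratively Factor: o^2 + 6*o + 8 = (o + 2)*(o + 4)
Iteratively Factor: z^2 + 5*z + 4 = (z + 4)*(z + 1)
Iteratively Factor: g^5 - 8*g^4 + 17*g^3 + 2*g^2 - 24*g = (g - 4)*(g^4 - 4*g^3 + g^2 + 6*g) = g*(g - 4)*(g^3 - 4*g^2 + g + 6) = g*(g - 4)*(g - 2)*(g^2 - 2*g - 3) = g*(g - 4)*(g - 2)*(g + 1)*(g - 3)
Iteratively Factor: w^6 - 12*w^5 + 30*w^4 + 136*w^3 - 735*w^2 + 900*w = (w + 4)*(w^5 - 16*w^4 + 94*w^3 - 240*w^2 + 225*w) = w*(w + 4)*(w^4 - 16*w^3 + 94*w^2 - 240*w + 225) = w*(w - 3)*(w + 4)*(w^3 - 13*w^2 + 55*w - 75) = w*(w - 3)^2*(w + 4)*(w^2 - 10*w + 25) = w*(w - 5)*(w - 3)^2*(w + 4)*(w - 5)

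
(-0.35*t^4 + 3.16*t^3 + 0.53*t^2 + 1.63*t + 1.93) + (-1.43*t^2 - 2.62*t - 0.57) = -0.35*t^4 + 3.16*t^3 - 0.9*t^2 - 0.99*t + 1.36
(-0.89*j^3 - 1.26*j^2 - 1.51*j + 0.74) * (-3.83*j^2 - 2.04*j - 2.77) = 3.4087*j^5 + 6.6414*j^4 + 10.819*j^3 + 3.7364*j^2 + 2.6731*j - 2.0498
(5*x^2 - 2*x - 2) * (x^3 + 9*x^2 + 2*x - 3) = 5*x^5 + 43*x^4 - 10*x^3 - 37*x^2 + 2*x + 6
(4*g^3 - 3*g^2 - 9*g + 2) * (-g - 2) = -4*g^4 - 5*g^3 + 15*g^2 + 16*g - 4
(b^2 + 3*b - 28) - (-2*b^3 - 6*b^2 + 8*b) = 2*b^3 + 7*b^2 - 5*b - 28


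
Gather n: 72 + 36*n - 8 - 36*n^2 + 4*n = -36*n^2 + 40*n + 64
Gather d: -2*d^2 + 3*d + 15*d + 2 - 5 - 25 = -2*d^2 + 18*d - 28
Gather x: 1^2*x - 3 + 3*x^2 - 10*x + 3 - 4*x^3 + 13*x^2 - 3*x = -4*x^3 + 16*x^2 - 12*x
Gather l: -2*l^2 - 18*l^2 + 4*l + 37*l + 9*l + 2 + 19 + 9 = -20*l^2 + 50*l + 30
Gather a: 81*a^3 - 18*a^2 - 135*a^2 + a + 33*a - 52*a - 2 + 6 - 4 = 81*a^3 - 153*a^2 - 18*a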